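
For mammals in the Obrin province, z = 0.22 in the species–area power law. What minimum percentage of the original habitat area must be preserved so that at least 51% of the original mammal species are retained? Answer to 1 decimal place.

4.7%

Need (A_new/A_old)^0.22 = 0.51, so A_new/A_old = 0.51^(1/0.22) = 0.51^4.545
ln(A_new/A_old) = ln 0.51 / 0.22 = -0.6733 / 0.22 = -3.0607
A_new/A_old = e^-3.0607 ≈ 0.04686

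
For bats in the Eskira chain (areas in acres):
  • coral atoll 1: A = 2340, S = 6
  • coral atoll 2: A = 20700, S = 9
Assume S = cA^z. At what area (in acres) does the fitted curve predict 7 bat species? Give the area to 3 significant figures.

5360 acres

z = ln(9/6) / ln(20700/2340) = 0.4055 / 2.1800 = 0.1860
c = 6 / 2340^0.1860 = 6 / 4.233 = 1.417
A = (7/1.417)^(1/0.1860) ⇒ ln A = ln(4.939)/0.1860 = 8.5867
A = e^8.5867 ≈ 5360 acres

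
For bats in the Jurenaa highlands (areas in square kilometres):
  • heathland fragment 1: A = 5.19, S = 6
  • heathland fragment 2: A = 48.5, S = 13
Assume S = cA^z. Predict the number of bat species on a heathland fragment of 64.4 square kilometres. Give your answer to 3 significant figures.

14.3

z = ln(13/6) / ln(48.5/5.19) = 0.7732 / 2.2348 = 0.3460
c = 6 / 5.19^0.3460 = 6 / 1.768 = 3.394
S₃ = 3.394 × 64.4^0.3460 = 3.394 × 4.225 ≈ 14.34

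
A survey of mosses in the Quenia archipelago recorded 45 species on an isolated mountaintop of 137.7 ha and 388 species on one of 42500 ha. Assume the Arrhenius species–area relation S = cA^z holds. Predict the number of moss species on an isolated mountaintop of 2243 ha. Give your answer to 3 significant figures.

z = ln(388/45) / ln(42500/137.7) = 2.1543 / 5.7322 = 0.3758
c = 45 / 137.7^0.3758 = 45 / 6.366 = 7.069
S₃ = 7.069 × 2243^0.3758 = 7.069 × 18.17 ≈ 128.4

128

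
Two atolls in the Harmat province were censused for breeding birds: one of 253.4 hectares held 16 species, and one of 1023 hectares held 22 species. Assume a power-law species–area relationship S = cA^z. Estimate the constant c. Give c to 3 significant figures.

z = ln(S₂/S₁) / ln(A₂/A₁) = ln(22/16) / ln(1023/253.4) = 0.3185 / 1.3955 = 0.2282
c = S₁ / A₁^z = 16 / 253.4^0.2282 = 16 / 3.536 = 4.525

4.52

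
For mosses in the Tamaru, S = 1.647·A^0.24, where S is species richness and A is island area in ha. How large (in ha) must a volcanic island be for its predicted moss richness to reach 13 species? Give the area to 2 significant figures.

13 = 1.647 × A^0.24  ⇒  A^0.24 = 13/1.647 = 7.893
ln A = ln(7.893) / 0.24 = 2.0660 / 0.24 = 8.6083
A = e^8.6083 ≈ 5477 ha

5500 ha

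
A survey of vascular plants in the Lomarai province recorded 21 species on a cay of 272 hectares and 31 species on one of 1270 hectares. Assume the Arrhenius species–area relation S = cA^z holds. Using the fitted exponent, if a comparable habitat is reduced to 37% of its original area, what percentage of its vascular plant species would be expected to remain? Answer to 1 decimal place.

77.8%

z = ln(31/21) / ln(1270/272) = 0.3895 / 1.5410 = 0.2527
S_new/S_old = (A_new/A_old)^z = 0.37^0.2527 = exp(0.2527 × -0.9943) = 0.7778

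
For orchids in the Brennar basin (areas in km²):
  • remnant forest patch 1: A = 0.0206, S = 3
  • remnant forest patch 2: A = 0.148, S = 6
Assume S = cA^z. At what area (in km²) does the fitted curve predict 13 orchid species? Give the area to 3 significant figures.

1.34 km²

z = ln(6/3) / ln(0.148/0.0206) = 0.6931 / 1.9719 = 0.3515
c = 3 / 0.0206^0.3515 = 3 / 0.2555 = 11.74
A = (13/11.74)^(1/0.3515) ⇒ ln A = ln(1.107)/0.3515 = 0.2891
A = e^0.2891 ≈ 1.335 km²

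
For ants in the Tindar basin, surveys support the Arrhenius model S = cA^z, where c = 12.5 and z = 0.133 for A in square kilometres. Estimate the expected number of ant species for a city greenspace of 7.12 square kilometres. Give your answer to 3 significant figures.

16.2

S = 12.5 × 7.12^0.133 = 12.5 × 1.298 ≈ 16.23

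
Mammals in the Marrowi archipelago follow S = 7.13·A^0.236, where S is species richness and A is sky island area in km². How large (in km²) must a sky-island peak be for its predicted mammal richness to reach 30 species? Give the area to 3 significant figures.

441 km²

30 = 7.13 × A^0.236  ⇒  A^0.236 = 30/7.13 = 4.208
ln A = ln(4.208) / 0.236 = 1.4369 / 0.236 = 6.0885
A = e^6.0885 ≈ 440.8 km²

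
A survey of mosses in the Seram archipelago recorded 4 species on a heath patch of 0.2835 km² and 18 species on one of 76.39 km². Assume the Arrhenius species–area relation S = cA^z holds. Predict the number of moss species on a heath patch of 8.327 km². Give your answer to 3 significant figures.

z = ln(18/4) / ln(76.39/0.2835) = 1.5041 / 5.5964 = 0.2688
c = 4 / 0.2835^0.2688 = 4 / 0.7126 = 5.613
S₃ = 5.613 × 8.327^0.2688 = 5.613 × 1.768 ≈ 9.922

9.92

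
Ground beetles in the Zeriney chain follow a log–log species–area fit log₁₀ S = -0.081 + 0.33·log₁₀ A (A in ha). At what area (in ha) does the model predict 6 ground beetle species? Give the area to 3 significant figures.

6 = 0.8299 × A^0.33  ⇒  A^0.33 = 6/0.8299 = 7.23
ln A = ln(7.23) / 0.33 = 1.9783 / 0.33 = 5.9948
A = e^5.9948 ≈ 401.3 ha

401 ha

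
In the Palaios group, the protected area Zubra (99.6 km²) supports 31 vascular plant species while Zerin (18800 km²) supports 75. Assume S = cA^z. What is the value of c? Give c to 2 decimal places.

14.27

z = ln(S₂/S₁) / ln(A₂/A₁) = ln(75/31) / ln(18800/99.6) = 0.8835 / 5.2404 = 0.1686
c = S₁ / A₁^z = 31 / 99.6^0.1686 = 31 / 2.172 = 14.27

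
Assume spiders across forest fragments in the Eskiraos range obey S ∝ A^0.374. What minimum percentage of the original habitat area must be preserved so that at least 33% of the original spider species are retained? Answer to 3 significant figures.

5.16%

Need (A_new/A_old)^0.374 = 0.33, so A_new/A_old = 0.33^(1/0.374) = 0.33^2.674
ln(A_new/A_old) = ln 0.33 / 0.374 = -1.1087 / 0.374 = -2.9643
A_new/A_old = e^-2.9643 ≈ 0.05159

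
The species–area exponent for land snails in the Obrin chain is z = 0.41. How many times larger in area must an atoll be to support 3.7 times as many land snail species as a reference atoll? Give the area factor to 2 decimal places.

24.31

(A₂/A₁)^0.41 = 3.7, so A₂/A₁ = 3.7^(1/0.41) = 3.7^2.439
ln(A₂/A₁) = ln 3.7 / 0.41 = 1.3083 / 0.41 = 3.1911
A₂/A₁ = e^3.1911 ≈ 24.31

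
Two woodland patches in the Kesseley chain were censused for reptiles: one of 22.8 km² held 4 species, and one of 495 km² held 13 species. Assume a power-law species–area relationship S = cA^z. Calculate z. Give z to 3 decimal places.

0.383

Taking logs: ln S = ln c + z ln A, so z = (ln S₂ − ln S₁)/(ln A₂ − ln A₁).
z = ln(13/4) / ln(495/22.8) = ln(3.25) / ln(21.71) = 1.1787 / 3.0778 = 0.3830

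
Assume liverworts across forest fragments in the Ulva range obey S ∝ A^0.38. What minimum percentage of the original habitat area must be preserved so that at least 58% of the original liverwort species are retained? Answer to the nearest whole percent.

24%

Need (A_new/A_old)^0.38 = 0.58, so A_new/A_old = 0.58^(1/0.38) = 0.58^2.632
ln(A_new/A_old) = ln 0.58 / 0.38 = -0.5447 / 0.38 = -1.4335
A_new/A_old = e^-1.4335 ≈ 0.2385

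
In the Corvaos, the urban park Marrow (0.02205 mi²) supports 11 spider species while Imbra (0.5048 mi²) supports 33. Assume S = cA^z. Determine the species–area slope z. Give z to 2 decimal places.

Taking logs: ln S = ln c + z ln A, so z = (ln S₂ − ln S₁)/(ln A₂ − ln A₁).
z = ln(33/11) / ln(0.5048/0.02205) = ln(3) / ln(22.89) = 1.0986 / 3.1308 = 0.3509

0.35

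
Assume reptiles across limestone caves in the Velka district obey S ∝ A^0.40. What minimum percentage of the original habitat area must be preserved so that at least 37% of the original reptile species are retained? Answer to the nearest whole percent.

8%

Need (A_new/A_old)^0.4 = 0.37, so A_new/A_old = 0.37^(1/0.4) = 0.37^2.5
ln(A_new/A_old) = ln 0.37 / 0.4 = -0.9943 / 0.4 = -2.4856
A_new/A_old = e^-2.4856 ≈ 0.08327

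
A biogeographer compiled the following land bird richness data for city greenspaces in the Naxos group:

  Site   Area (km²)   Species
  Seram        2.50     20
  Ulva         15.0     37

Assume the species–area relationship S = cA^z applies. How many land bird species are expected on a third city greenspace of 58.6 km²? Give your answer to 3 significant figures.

z = ln(37/20) / ln(15/2.5) = 0.6152 / 1.7918 = 0.3433
c = 20 / 2.5^0.3433 = 20 / 1.37 = 14.6
S₃ = 14.6 × 58.6^0.3433 = 14.6 × 4.046 ≈ 59.07

59.1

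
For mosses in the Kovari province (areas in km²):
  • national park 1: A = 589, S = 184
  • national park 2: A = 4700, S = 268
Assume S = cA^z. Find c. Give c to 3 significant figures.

58.0

z = ln(S₂/S₁) / ln(A₂/A₁) = ln(268/184) / ln(4700/589) = 0.3761 / 2.0769 = 0.1811
c = S₁ / A₁^z = 184 / 589^0.1811 = 184 / 3.174 = 57.98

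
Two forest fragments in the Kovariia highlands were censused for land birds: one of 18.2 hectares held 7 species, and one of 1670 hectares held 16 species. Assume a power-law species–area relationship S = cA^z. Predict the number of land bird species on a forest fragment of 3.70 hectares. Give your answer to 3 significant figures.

5.23

z = ln(16/7) / ln(1670/18.2) = 0.8267 / 4.5192 = 0.1829
c = 7 / 18.2^0.1829 = 7 / 1.7 = 4.117
S₃ = 4.117 × 3.7^0.1829 = 4.117 × 1.27 ≈ 5.23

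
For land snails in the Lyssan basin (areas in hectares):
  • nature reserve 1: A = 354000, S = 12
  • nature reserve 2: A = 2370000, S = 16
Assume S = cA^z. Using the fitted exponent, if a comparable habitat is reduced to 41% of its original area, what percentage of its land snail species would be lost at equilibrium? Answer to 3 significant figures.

12.6%

z = ln(16/12) / ln(2370000/354000) = 0.2877 / 1.9013 = 0.1513
S_new/S_old = (A_new/A_old)^z = 0.41^0.1513 = exp(0.1513 × -0.8916) = 0.8738
Fraction lost = 1 − 0.8738 = 0.1262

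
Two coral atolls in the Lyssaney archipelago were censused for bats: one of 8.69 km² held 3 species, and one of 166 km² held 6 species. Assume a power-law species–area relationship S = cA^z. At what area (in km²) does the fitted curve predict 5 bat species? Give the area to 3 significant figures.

76.4 km²

z = ln(6/3) / ln(166/8.69) = 0.6931 / 2.9498 = 0.2350
c = 3 / 8.69^0.2350 = 3 / 1.662 = 1.805
A = (5/1.805)^(1/0.2350) ⇒ ln A = ln(2.77)/0.2350 = 4.3361
A = e^4.3361 ≈ 76.41 km²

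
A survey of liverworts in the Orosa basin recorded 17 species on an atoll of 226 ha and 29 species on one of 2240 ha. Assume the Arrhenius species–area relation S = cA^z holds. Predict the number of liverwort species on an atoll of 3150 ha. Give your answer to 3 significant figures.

z = ln(29/17) / ln(2240/226) = 0.5341 / 2.2937 = 0.2328
c = 17 / 226^0.2328 = 17 / 3.533 = 4.812
S₃ = 4.812 × 3150^0.2328 = 4.812 × 6.525 ≈ 31.4

31.4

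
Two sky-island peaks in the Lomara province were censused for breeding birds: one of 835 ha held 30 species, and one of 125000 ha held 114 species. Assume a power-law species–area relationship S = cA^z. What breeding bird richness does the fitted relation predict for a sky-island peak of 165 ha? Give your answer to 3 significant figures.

z = ln(114/30) / ln(125000/835) = 1.3350 / 5.0086 = 0.2665
c = 30 / 835^0.2665 = 30 / 6.008 = 4.993
S₃ = 4.993 × 165^0.2665 = 4.993 × 3.9 ≈ 19.47

19.5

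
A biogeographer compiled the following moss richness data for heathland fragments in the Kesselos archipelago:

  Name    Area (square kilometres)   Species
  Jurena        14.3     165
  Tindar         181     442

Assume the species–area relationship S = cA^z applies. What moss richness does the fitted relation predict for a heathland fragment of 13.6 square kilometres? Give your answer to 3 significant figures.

z = ln(442/165) / ln(181/14.3) = 0.9854 / 2.5382 = 0.3882
c = 165 / 14.3^0.3882 = 165 / 2.809 = 58.75
S₃ = 58.75 × 13.6^0.3882 = 58.75 × 2.755 ≈ 161.8

162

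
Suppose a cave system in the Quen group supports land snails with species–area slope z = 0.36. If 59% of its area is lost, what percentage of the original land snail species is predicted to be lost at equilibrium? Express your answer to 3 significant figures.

S_new/S_old = (A_new/A_old)^z = 0.41^0.36
= exp(0.36 × ln 0.41) = exp(0.36 × -0.8916) = exp(-0.3210) ≈ 0.7254
Fraction lost = 1 − 0.7254 = 0.2746

27.5%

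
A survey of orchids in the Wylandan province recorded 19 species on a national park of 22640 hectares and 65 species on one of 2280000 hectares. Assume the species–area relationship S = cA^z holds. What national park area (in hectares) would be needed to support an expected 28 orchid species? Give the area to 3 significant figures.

z = ln(65/19) / ln(2280000/22640) = 1.2299 / 4.6122 = 0.2667
c = 19 / 22640^0.2667 = 19 / 14.5 = 1.31
A = (28/1.31)^(1/0.2667) ⇒ ln A = ln(21.37)/0.2667 = 11.4816
A = e^11.4816 ≈ 96913 hectares

96900 hectares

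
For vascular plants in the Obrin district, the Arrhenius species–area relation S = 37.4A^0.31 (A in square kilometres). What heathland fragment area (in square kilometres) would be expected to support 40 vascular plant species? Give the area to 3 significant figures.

1.24 square kilometres

40 = 37.4 × A^0.31  ⇒  A^0.31 = 40/37.4 = 1.07
ln A = ln(1.07) / 0.31 = 0.0672 / 0.31 = 0.2168
A = e^0.2168 ≈ 1.242 square kilometres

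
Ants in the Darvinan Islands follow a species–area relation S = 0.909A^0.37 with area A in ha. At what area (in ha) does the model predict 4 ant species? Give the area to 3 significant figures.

4 = 0.909 × A^0.37  ⇒  A^0.37 = 4/0.909 = 4.4
ln A = ln(4.4) / 0.37 = 1.4817 / 0.37 = 4.0046
A = e^4.0046 ≈ 54.85 ha

54.9 ha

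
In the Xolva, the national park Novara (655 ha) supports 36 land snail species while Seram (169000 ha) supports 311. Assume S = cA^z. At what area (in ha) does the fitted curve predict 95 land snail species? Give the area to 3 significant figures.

z = ln(311/36) / ln(169000/655) = 2.1563 / 5.5530 = 0.3883
c = 36 / 655^0.3883 = 36 / 12.4 = 2.902
A = (95/2.902)^(1/0.3883) ⇒ ln A = ln(32.73)/0.3883 = 8.9836
A = e^8.9836 ≈ 7971 ha

7970 ha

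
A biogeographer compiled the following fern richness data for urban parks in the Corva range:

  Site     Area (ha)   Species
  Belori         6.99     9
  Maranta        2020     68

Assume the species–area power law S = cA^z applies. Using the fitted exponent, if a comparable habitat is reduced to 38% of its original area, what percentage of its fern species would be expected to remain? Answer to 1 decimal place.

z = ln(68/9) / ln(2020/6.99) = 2.0223 / 5.6664 = 0.3569
S_new/S_old = (A_new/A_old)^z = 0.38^0.3569 = exp(0.3569 × -0.9676) = 0.708

70.8%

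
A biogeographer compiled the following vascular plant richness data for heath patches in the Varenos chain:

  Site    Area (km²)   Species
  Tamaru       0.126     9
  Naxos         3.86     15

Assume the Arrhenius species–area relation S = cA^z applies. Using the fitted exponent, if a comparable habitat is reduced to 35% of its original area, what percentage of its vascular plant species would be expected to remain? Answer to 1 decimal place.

z = ln(15/9) / ln(3.86/0.126) = 0.5108 / 3.4221 = 0.1493
S_new/S_old = (A_new/A_old)^z = 0.35^0.1493 = exp(0.1493 × -1.0498) = 0.855

85.5%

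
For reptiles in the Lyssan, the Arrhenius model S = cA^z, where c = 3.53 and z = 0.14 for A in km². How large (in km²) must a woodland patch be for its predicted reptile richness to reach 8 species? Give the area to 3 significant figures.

345 km²

8 = 3.53 × A^0.14  ⇒  A^0.14 = 8/3.53 = 2.266
ln A = ln(2.266) / 0.14 = 0.8181 / 0.14 = 5.8439
A = e^5.8439 ≈ 345.1 km²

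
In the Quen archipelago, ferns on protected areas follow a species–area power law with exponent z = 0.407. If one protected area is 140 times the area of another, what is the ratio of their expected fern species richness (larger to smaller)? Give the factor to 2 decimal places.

7.47

S₂/S₁ = (A₂/A₁)^z = 140^0.407
ln(S₂/S₁) = 0.407 × ln 140 = 0.407 × 4.9416 = 2.0112
S₂/S₁ = e^2.0112 ≈ 7.473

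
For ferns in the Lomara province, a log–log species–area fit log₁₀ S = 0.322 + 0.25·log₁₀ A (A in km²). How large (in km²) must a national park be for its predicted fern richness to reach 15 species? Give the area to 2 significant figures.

2600 km²

15 = 2.099 × A^0.25  ⇒  A^0.25 = 15/2.099 = 7.146
ln A = ln(7.146) / 0.25 = 1.9666 / 0.25 = 7.8665
A = e^7.8665 ≈ 2608 km²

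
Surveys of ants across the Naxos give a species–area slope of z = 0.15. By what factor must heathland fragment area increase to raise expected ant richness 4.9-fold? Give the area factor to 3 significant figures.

39900

(A₂/A₁)^0.15 = 4.9, so A₂/A₁ = 4.9^(1/0.15) = 4.9^6.667
ln(A₂/A₁) = ln 4.9 / 0.15 = 1.5892 / 0.15 = 10.5949
A₂/A₁ = e^10.5949 ≈ 39931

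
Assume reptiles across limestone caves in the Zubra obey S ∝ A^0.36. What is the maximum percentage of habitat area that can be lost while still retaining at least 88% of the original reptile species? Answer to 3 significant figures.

29.9%

Need (A_new/A_old)^0.36 = 0.88, so A_new/A_old = 0.88^(1/0.36) = 0.88^2.778
ln(A_new/A_old) = ln 0.88 / 0.36 = -0.1278 / 0.36 = -0.3551
A_new/A_old = e^-0.3551 ≈ 0.7011
Fraction that can be lost = 1 − 0.7011 = 0.2989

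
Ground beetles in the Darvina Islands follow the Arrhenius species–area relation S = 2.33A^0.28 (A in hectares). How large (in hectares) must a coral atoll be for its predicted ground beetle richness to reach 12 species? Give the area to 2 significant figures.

12 = 2.33 × A^0.28  ⇒  A^0.28 = 12/2.33 = 5.15
ln A = ln(5.15) / 0.28 = 1.6390 / 0.28 = 5.8537
A = e^5.8537 ≈ 348.5 hectares

350 hectares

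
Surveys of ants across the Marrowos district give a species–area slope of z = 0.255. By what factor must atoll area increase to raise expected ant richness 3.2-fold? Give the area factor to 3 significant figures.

(A₂/A₁)^0.255 = 3.2, so A₂/A₁ = 3.2^(1/0.255) = 3.2^3.922
ln(A₂/A₁) = ln 3.2 / 0.255 = 1.1632 / 0.255 = 4.5614
A₂/A₁ = e^4.5614 ≈ 95.72

95.7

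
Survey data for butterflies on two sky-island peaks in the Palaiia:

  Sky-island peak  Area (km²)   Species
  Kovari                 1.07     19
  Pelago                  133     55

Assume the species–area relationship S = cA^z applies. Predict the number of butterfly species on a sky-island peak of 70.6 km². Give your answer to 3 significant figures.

z = ln(55/19) / ln(133/1.07) = 1.0629 / 4.8227 = 0.2204
c = 19 / 1.07^0.2204 = 19 / 1.015 = 18.72
S₃ = 18.72 × 70.6^0.2204 = 18.72 × 2.555 ≈ 47.83

47.8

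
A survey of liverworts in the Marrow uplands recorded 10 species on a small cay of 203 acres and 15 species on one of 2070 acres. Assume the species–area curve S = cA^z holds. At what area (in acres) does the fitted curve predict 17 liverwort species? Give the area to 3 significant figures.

4240 acres

z = ln(15/10) / ln(2070/203) = 0.4055 / 2.3221 = 0.1746
c = 10 / 203^0.1746 = 10 / 2.529 = 3.954
A = (17/3.954)^(1/0.1746) ⇒ ln A = ln(4.299)/0.1746 = 8.3521
A = e^8.3521 ≈ 4239 acres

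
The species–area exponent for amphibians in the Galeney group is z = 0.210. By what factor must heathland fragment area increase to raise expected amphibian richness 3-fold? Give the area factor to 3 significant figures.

(A₂/A₁)^0.21 = 3, so A₂/A₁ = 3^(1/0.21) = 3^4.762
ln(A₂/A₁) = ln 3 / 0.21 = 1.0986 / 0.21 = 5.2315
A₂/A₁ = e^5.2315 ≈ 187.1

187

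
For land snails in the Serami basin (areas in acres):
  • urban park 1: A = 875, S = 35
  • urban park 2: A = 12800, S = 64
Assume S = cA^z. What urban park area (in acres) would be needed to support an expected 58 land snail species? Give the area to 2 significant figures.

z = ln(64/35) / ln(12800/875) = 0.6035 / 2.6830 = 0.2249
c = 35 / 875^0.2249 = 35 / 4.59 = 7.625
A = (58/7.625)^(1/0.2249) ⇒ ln A = ln(7.606)/0.2249 = 9.0196
A = e^9.0196 ≈ 8263 acres

8300 acres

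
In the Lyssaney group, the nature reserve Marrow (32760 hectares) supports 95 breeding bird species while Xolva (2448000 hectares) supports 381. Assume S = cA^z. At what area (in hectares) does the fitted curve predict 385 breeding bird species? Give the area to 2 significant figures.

2500000 hectares

z = ln(381/95) / ln(2448000/32760) = 1.3889 / 4.3138 = 0.3220
c = 95 / 32760^0.3220 = 95 / 28.43 = 3.341
A = (385/3.341)^(1/0.3220) ⇒ ln A = ln(115.2)/0.3220 = 14.7432
A = e^14.7432 ≈ 2528709 hectares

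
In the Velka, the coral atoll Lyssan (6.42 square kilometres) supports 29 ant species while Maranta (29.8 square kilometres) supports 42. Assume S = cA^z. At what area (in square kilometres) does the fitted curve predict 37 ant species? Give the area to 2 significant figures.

18 square kilometres

z = ln(42/29) / ln(29.8/6.42) = 0.3704 / 1.5351 = 0.2413
c = 29 / 6.42^0.2413 = 29 / 1.566 = 18.52
A = (37/18.52)^(1/0.2413) ⇒ ln A = ln(1.998)/0.2413 = 2.8692
A = e^2.8692 ≈ 17.62 square kilometres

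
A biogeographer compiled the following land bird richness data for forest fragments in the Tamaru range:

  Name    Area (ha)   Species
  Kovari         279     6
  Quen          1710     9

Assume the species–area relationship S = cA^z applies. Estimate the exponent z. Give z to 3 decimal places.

0.224

Taking logs: ln S = ln c + z ln A, so z = (ln S₂ − ln S₁)/(ln A₂ − ln A₁).
z = ln(9/6) / ln(1710/279) = ln(1.5) / ln(6.129) = 0.4055 / 1.8130 = 0.2236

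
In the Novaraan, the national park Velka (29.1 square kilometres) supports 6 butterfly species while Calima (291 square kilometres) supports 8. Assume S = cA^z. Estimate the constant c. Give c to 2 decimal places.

z = ln(S₂/S₁) / ln(A₂/A₁) = ln(8/6) / ln(291/29.1) = 0.2877 / 2.3026 = 0.1249
c = S₁ / A₁^z = 6 / 29.1^0.1249 = 6 / 1.524 = 3.938

3.94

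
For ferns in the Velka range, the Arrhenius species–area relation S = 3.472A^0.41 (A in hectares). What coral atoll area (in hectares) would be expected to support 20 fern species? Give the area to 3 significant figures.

71.6 hectares

20 = 3.472 × A^0.41  ⇒  A^0.41 = 20/3.472 = 5.76
ln A = ln(5.76) / 0.41 = 1.7510 / 0.41 = 4.2707
A = e^4.2707 ≈ 71.57 hectares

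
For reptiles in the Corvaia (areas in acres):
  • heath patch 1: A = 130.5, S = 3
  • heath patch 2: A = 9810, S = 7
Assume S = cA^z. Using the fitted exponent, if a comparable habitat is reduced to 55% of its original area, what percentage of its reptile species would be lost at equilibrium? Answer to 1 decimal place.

z = ln(7/3) / ln(9810/130.5) = 0.8473 / 4.3198 = 0.1961
S_new/S_old = (A_new/A_old)^z = 0.55^0.1961 = exp(0.1961 × -0.5978) = 0.8894
Fraction lost = 1 − 0.8894 = 0.1106

11.1%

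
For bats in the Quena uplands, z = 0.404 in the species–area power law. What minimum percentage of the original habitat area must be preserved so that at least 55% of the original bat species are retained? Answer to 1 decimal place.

Need (A_new/A_old)^0.404 = 0.55, so A_new/A_old = 0.55^(1/0.404) = 0.55^2.475
ln(A_new/A_old) = ln 0.55 / 0.404 = -0.5978 / 0.404 = -1.4798
A_new/A_old = e^-1.4798 ≈ 0.2277

22.8%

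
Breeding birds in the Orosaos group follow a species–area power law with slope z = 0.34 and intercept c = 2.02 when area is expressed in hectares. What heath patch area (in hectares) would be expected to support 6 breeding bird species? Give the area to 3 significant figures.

6 = 2.02 × A^0.34  ⇒  A^0.34 = 6/2.02 = 2.97
ln A = ln(2.97) / 0.34 = 1.0887 / 0.34 = 3.2019
A = e^3.2019 ≈ 24.58 hectares

24.6 hectares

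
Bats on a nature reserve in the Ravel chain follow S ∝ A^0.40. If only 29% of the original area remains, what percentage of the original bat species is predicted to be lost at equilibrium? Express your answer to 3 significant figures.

S_new/S_old = (A_new/A_old)^z = 0.29^0.4
= exp(0.4 × ln 0.29) = exp(0.4 × -1.2379) = exp(-0.4951) ≈ 0.6095
Fraction lost = 1 − 0.6095 = 0.3905

39.1%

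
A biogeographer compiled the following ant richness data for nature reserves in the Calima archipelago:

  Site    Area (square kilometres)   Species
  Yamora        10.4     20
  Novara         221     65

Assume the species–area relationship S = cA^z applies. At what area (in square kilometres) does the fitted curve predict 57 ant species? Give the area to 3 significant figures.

z = ln(65/20) / ln(221/10.4) = 1.1787 / 3.0564 = 0.3856
c = 20 / 10.4^0.3856 = 20 / 2.467 = 8.106
A = (57/8.106)^(1/0.3856) ⇒ ln A = ln(7.032)/0.3856 = 5.0576
A = e^5.0576 ≈ 157.2 square kilometres

157 square kilometres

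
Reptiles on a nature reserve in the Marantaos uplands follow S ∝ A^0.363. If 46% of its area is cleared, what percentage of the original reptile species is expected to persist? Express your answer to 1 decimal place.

80.0%

S_new/S_old = (A_new/A_old)^z = 0.54^0.363
= exp(0.363 × ln 0.54) = exp(0.363 × -0.6162) = exp(-0.2237) ≈ 0.7996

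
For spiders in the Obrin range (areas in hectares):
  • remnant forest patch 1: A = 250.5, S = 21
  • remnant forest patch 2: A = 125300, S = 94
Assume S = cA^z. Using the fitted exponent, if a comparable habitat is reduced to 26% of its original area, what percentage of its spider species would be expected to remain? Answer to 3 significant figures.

z = ln(94/21) / ln(125300/250.5) = 1.4988 / 6.2150 = 0.2412
S_new/S_old = (A_new/A_old)^z = 0.26^0.2412 = exp(0.2412 × -1.3471) = 0.7226

72.3%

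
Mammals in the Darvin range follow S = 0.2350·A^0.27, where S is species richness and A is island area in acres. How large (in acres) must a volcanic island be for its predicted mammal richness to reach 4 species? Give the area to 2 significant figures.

36000 acres

4 = 0.235 × A^0.27  ⇒  A^0.27 = 4/0.235 = 17.02
ln A = ln(17.02) / 0.27 = 2.8345 / 0.27 = 10.4980
A = e^10.4980 ≈ 36243 acres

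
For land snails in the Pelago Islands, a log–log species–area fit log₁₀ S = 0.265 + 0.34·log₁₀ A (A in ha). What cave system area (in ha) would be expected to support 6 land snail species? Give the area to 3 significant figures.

6 = 1.841 × A^0.34  ⇒  A^0.34 = 6/1.841 = 3.26
ln A = ln(3.26) / 0.34 = 1.1816 / 0.34 = 3.4752
A = e^3.4752 ≈ 32.3 ha

32.3 ha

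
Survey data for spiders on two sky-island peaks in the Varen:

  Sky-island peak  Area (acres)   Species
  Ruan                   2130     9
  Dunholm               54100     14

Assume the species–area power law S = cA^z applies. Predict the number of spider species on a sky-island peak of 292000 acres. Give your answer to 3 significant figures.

17.6

z = ln(14/9) / ln(54100/2130) = 0.4418 / 3.2347 = 0.1366
c = 9 / 2130^0.1366 = 9 / 2.849 = 3.159
S₃ = 3.159 × 292000^0.1366 = 3.159 × 5.579 ≈ 17.63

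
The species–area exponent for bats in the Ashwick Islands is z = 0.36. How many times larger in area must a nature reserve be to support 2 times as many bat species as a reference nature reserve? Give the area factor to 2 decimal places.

6.86

(A₂/A₁)^0.36 = 2, so A₂/A₁ = 2^(1/0.36) = 2^2.778
ln(A₂/A₁) = ln 2 / 0.36 = 0.6931 / 0.36 = 1.9254
A₂/A₁ = e^1.9254 ≈ 6.858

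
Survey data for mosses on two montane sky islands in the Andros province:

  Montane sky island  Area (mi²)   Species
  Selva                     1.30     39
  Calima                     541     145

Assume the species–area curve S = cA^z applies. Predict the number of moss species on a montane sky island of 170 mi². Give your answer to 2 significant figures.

110

z = ln(145/39) / ln(541/1.3) = 1.3132 / 6.0311 = 0.2177
c = 39 / 1.3^0.2177 = 39 / 1.059 = 36.83
S₃ = 36.83 × 170^0.2177 = 36.83 × 3.059 ≈ 112.7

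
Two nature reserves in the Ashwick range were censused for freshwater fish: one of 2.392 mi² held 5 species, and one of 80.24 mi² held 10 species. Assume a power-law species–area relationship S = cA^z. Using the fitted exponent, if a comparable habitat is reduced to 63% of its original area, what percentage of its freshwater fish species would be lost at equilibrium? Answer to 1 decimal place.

z = ln(10/5) / ln(80.24/2.392) = 0.6931 / 3.5129 = 0.1973
S_new/S_old = (A_new/A_old)^z = 0.63^0.1973 = exp(0.1973 × -0.4620) = 0.9129
Fraction lost = 1 − 0.9129 = 0.08713

8.7%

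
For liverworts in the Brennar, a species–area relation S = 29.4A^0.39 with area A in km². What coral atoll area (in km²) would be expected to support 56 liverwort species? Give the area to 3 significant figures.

5.22 km²

56 = 29.4 × A^0.39  ⇒  A^0.39 = 56/29.4 = 1.905
ln A = ln(1.905) / 0.39 = 0.6444 / 0.39 = 1.6522
A = e^1.6522 ≈ 5.218 km²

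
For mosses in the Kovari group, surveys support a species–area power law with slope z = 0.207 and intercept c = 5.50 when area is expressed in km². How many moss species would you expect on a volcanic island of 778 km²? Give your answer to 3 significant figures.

21.8

S = 5.5 × 778^0.207
ln S = ln 5.5 + 0.207 × ln 778 = 1.7047 + 0.207 × 6.6567 = 3.0827
S = e^3.0827 ≈ 21.82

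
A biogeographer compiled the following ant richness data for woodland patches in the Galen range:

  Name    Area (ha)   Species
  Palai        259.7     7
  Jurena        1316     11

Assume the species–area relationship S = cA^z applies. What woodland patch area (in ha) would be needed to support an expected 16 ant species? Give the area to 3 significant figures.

5050 ha

z = ln(11/7) / ln(1316/259.7) = 0.4520 / 1.6228 = 0.2785
c = 7 / 259.7^0.2785 = 7 / 4.704 = 1.488
A = (16/1.488)^(1/0.2785) ⇒ ln A = ln(10.75)/0.2785 = 8.5277
A = e^8.5277 ≈ 5053 ha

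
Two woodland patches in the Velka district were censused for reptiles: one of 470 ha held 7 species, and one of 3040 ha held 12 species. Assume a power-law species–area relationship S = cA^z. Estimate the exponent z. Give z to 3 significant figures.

0.289

Taking logs: ln S = ln c + z ln A, so z = (ln S₂ − ln S₁)/(ln A₂ − ln A₁).
z = ln(12/7) / ln(3040/470) = ln(1.714) / ln(6.468) = 0.5390 / 1.8669 = 0.2887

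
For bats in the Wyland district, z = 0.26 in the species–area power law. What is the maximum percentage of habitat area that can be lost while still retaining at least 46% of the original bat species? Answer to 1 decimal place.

95.0%

Need (A_new/A_old)^0.26 = 0.46, so A_new/A_old = 0.46^(1/0.26) = 0.46^3.846
ln(A_new/A_old) = ln 0.46 / 0.26 = -0.7765 / 0.26 = -2.9866
A_new/A_old = e^-2.9866 ≈ 0.05046
Fraction that can be lost = 1 − 0.05046 = 0.9495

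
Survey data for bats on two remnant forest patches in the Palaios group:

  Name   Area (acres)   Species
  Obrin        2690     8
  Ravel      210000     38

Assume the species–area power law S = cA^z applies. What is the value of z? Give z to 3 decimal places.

Taking logs: ln S = ln c + z ln A, so z = (ln S₂ − ln S₁)/(ln A₂ − ln A₁).
z = ln(38/8) / ln(210000/2690) = ln(4.75) / ln(78.07) = 1.5581 / 4.3576 = 0.3576

0.358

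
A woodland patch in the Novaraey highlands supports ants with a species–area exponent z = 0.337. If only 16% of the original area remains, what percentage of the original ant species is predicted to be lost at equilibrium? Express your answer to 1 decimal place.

S_new/S_old = (A_new/A_old)^z = 0.16^0.337
= exp(0.337 × ln 0.16) = exp(0.337 × -1.8326) = exp(-0.6176) ≈ 0.5392
Fraction lost = 1 − 0.5392 = 0.4608

46.1%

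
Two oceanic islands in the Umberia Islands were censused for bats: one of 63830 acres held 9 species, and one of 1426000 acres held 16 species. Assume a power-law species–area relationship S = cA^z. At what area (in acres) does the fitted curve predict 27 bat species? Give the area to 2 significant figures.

z = ln(16/9) / ln(1426000/63830) = 0.5754 / 3.1064 = 0.1852
c = 9 / 63830^0.1852 = 9 / 7.762 = 1.159
A = (27/1.159)^(1/0.1852) ⇒ ln A = ln(23.29)/0.1852 = 16.9954
A = e^16.9954 ≈ 24044422 acres

24000000 acres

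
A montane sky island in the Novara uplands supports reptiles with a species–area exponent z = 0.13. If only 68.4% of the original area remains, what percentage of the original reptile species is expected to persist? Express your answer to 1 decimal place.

95.2%

S_new/S_old = (A_new/A_old)^z = 0.684^0.13
= exp(0.13 × ln 0.684) = exp(0.13 × -0.3798) = exp(-0.0494) ≈ 0.9518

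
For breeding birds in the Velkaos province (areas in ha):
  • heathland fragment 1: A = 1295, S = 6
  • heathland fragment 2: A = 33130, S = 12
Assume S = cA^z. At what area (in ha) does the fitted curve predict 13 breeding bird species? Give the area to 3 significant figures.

z = ln(12/6) / ln(33130/1295) = 0.6931 / 3.2419 = 0.2138
c = 6 / 1295^0.2138 = 6 / 4.628 = 1.296
A = (13/1.296)^(1/0.2138) ⇒ ln A = ln(10.03)/0.2138 = 10.7826
A = e^10.7826 ≈ 48173 ha

48200 ha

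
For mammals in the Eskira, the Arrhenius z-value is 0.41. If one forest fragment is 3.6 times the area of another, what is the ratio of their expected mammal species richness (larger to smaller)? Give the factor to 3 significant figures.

S₂/S₁ = (A₂/A₁)^z = 3.6^0.41
ln(S₂/S₁) = 0.41 × ln 3.6 = 0.41 × 1.2809 = 0.5252
S₂/S₁ = e^0.5252 ≈ 1.691

1.69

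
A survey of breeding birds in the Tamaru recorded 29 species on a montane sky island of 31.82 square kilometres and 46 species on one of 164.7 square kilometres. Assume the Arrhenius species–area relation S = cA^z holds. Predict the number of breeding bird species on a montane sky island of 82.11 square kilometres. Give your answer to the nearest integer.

z = ln(46/29) / ln(164.7/31.82) = 0.4613 / 1.6440 = 0.2806
c = 29 / 31.82^0.2806 = 29 / 2.64 = 10.98
S₃ = 10.98 × 82.11^0.2806 = 10.98 × 3.445 ≈ 37.84

38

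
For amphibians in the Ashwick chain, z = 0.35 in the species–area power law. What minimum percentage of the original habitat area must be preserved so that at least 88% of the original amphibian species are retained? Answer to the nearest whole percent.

Need (A_new/A_old)^0.35 = 0.88, so A_new/A_old = 0.88^(1/0.35) = 0.88^2.857
ln(A_new/A_old) = ln 0.88 / 0.35 = -0.1278 / 0.35 = -0.3652
A_new/A_old = e^-0.3652 ≈ 0.694

69%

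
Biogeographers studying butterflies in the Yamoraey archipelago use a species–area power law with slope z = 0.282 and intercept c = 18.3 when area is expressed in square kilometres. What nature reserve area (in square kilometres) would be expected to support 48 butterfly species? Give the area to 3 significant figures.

30.6 square kilometres

48 = 18.3 × A^0.282  ⇒  A^0.282 = 48/18.3 = 2.623
ln A = ln(2.623) / 0.282 = 0.9643 / 0.282 = 3.4195
A = e^3.4195 ≈ 30.55 square kilometres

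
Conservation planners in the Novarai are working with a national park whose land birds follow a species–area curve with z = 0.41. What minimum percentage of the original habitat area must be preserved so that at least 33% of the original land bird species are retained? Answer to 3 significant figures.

6.69%

Need (A_new/A_old)^0.41 = 0.33, so A_new/A_old = 0.33^(1/0.41) = 0.33^2.439
ln(A_new/A_old) = ln 0.33 / 0.41 = -1.1087 / 0.41 = -2.7041
A_new/A_old = e^-2.7041 ≈ 0.06693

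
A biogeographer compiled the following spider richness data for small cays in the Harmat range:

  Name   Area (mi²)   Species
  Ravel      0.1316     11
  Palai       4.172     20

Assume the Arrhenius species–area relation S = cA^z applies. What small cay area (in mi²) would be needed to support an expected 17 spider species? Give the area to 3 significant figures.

1.63 mi²

z = ln(20/11) / ln(4.172/0.1316) = 0.5978 / 3.4564 = 0.1730
c = 11 / 0.1316^0.1730 = 11 / 0.7041 = 15.62
A = (17/15.62)^(1/0.1730) ⇒ ln A = ln(1.088)/0.1730 = 0.4888
A = e^0.4888 ≈ 1.63 mi²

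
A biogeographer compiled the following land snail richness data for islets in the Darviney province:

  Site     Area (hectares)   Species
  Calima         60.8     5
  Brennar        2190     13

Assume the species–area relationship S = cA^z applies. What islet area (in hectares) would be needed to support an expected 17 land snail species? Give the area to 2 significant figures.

z = ln(13/5) / ln(2190/60.8) = 0.9555 / 3.5841 = 0.2666
c = 5 / 60.8^0.2666 = 5 / 2.989 = 1.673
A = (17/1.673)^(1/0.2666) ⇒ ln A = ln(10.16)/0.2666 = 8.6979
A = e^8.6979 ≈ 5990 hectares

6000 hectares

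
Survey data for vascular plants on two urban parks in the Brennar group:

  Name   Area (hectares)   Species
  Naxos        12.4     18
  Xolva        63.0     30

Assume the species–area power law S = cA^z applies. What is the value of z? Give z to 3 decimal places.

0.314

Taking logs: ln S = ln c + z ln A, so z = (ln S₂ − ln S₁)/(ln A₂ − ln A₁).
z = ln(30/18) / ln(63/12.4) = ln(1.667) / ln(5.081) = 0.5108 / 1.6254 = 0.3143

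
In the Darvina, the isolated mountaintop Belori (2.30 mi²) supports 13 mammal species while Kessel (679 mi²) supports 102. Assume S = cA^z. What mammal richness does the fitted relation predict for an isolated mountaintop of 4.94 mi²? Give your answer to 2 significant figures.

z = ln(102/13) / ln(679/2.3) = 2.0600 / 5.6877 = 0.3622
c = 13 / 2.3^0.3622 = 13 / 1.352 = 9.615
S₃ = 9.615 × 4.94^0.3622 = 9.615 × 1.783 ≈ 17.15

17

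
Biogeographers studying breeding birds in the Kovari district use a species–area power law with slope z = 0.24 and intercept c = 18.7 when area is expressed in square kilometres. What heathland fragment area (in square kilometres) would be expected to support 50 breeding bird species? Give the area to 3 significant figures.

50 = 18.7 × A^0.24  ⇒  A^0.24 = 50/18.7 = 2.674
ln A = ln(2.674) / 0.24 = 0.9835 / 0.24 = 4.0979
A = e^4.0979 ≈ 60.21 square kilometres

60.2 square kilometres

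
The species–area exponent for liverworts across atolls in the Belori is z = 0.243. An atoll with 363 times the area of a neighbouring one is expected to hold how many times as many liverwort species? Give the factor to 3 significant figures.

4.19

S₂/S₁ = (A₂/A₁)^z = 363^0.243
ln(S₂/S₁) = 0.243 × ln 363 = 0.243 × 5.8944 = 1.4323
S₂/S₁ = e^1.4323 ≈ 4.188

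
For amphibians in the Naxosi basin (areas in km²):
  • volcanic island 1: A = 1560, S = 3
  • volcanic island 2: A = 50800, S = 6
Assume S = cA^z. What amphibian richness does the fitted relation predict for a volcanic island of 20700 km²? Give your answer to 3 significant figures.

z = ln(6/3) / ln(50800/1560) = 0.6931 / 3.4832 = 0.1990
c = 3 / 1560^0.1990 = 3 / 4.319 = 0.6945
S₃ = 0.6945 × 20700^0.1990 = 0.6945 × 7.225 ≈ 5.018

5.02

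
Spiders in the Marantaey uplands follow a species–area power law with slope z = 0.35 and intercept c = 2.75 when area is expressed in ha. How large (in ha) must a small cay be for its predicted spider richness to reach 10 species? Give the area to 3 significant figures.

40.0 ha

10 = 2.75 × A^0.35  ⇒  A^0.35 = 10/2.75 = 3.636
ln A = ln(3.636) / 0.35 = 1.2910 / 0.35 = 3.6885
A = e^3.6885 ≈ 39.99 ha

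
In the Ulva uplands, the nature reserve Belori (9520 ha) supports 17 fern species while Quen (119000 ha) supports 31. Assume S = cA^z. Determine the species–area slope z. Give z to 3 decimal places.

0.238

Taking logs: ln S = ln c + z ln A, so z = (ln S₂ − ln S₁)/(ln A₂ − ln A₁).
z = ln(31/17) / ln(119000/9520) = ln(1.824) / ln(12.5) = 0.6008 / 2.5257 = 0.2379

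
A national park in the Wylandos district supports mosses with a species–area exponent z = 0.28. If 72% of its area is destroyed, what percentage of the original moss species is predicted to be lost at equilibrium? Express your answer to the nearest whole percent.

30%

S_new/S_old = (A_new/A_old)^z = 0.28^0.28
= exp(0.28 × ln 0.28) = exp(0.28 × -1.2730) = exp(-0.3564) ≈ 0.7002
Fraction lost = 1 − 0.7002 = 0.2998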